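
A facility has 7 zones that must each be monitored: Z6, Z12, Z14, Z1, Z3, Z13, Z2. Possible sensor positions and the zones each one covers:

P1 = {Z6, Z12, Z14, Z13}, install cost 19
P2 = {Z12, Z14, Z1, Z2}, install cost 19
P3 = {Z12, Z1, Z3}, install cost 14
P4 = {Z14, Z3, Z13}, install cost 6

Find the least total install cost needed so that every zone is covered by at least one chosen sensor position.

44

P1, P2, P4 cover every zone at install cost 19 + 19 + 6 = 44.
Any cover uses at least 3 sensor positions; among all covering selections none totals below 44.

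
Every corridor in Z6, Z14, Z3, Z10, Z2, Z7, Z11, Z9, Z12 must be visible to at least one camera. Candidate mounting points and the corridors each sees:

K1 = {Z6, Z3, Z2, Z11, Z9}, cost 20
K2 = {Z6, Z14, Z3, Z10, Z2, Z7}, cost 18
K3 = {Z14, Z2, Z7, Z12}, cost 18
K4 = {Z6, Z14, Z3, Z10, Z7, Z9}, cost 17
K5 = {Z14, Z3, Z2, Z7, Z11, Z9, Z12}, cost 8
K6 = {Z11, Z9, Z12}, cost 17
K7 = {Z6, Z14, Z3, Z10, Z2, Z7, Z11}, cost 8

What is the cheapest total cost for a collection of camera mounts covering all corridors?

K5, K7 cover every corridor at cost 8 + 8 = 16.
Any cover uses at least 2 camera mounts; among all covering selections none totals below 16.

16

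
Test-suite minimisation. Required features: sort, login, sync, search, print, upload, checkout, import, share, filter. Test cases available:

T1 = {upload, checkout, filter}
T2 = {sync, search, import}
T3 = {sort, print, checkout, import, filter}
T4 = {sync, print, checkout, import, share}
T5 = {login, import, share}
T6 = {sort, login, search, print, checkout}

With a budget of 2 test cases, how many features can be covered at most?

8

Choosing T4, T6 covers {sort, login, sync, search, print, checkout, import, share} — 8 features.
No choice of 2 test cases does better; here upload, filter are left uncovered.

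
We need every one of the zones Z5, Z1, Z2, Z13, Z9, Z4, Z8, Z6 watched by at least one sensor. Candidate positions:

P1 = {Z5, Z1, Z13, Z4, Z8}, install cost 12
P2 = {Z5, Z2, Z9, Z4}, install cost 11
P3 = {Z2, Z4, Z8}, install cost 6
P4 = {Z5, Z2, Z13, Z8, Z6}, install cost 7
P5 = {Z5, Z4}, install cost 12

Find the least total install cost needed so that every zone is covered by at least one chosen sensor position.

30

P1, P2, P4 cover every zone at install cost 12 + 11 + 7 = 30.
Any cover uses at least 3 sensor positions; among all covering selections none totals below 30.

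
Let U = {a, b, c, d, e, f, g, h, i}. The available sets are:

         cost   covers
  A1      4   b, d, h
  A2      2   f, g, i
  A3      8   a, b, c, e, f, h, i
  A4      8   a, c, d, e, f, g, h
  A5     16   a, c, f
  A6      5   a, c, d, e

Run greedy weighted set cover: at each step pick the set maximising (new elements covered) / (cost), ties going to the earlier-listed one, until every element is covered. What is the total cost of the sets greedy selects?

Pick 1: A2 adds 3 new (f, g, i) at cost 2 (ratio 3/2).
Pick 2: A6 adds 4 new (a, c, d, e) at cost 5 (ratio 4/5).
Pick 3: A1 adds 2 new (b, h) at cost 4 (ratio 2/4).
Greedy total cost: 2 + 5 + 4 = 11.

11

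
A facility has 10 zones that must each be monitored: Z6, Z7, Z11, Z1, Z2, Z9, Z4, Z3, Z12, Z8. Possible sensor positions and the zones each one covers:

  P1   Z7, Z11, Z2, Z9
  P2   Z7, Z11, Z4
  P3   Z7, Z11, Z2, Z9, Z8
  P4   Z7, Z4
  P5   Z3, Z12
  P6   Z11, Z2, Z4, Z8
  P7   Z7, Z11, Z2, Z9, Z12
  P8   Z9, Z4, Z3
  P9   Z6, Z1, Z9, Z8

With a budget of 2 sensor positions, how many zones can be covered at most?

Choosing P7, P9 covers {Z6, Z7, Z11, Z1, Z2, Z9, Z12, Z8} — 8 zones.
No choice of 2 sensor positions does better; here Z4, Z3 are left uncovered.

8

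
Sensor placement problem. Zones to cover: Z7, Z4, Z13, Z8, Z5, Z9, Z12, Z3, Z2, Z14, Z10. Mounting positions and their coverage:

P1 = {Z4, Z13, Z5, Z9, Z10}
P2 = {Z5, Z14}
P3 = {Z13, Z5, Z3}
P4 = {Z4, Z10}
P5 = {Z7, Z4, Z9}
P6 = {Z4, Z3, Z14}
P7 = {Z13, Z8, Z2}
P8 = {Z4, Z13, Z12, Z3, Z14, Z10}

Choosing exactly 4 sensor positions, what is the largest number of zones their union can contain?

11

Choosing P1, P5, P7, P8 covers {Z7, Z4, Z13, Z8, Z5, Z9, Z12, Z3, Z2, Z14, Z10} — 11 zones.
That is all 11 zones.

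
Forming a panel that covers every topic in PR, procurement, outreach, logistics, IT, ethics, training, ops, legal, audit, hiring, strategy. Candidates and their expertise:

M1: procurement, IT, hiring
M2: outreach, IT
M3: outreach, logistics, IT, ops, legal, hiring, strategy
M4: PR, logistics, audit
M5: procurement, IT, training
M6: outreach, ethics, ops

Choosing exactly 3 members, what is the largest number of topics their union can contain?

11

Choosing M3, M4, M5 covers {PR, procurement, outreach, logistics, IT, training, ops, legal, audit, hiring, strategy} — 11 topics.
No choice of 3 members does better; here ethics is left uncovered.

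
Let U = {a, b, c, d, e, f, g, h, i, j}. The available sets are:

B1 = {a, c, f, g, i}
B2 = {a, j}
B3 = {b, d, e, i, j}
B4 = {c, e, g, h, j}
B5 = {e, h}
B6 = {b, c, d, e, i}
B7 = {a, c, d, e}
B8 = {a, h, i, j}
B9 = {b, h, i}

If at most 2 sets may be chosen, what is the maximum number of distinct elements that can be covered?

9

Choosing B1, B3 covers {a, b, c, d, e, f, g, i, j} — 9 elements.
No choice of 2 sets does better; here h is left uncovered.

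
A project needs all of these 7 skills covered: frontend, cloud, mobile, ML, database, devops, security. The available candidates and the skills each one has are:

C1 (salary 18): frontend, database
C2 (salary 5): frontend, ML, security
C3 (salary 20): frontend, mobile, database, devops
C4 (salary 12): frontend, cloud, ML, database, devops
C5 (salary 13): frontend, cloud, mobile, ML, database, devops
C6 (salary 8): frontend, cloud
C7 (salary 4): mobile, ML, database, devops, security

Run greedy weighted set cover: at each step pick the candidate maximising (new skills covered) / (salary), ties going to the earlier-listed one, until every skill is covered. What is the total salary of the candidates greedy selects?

Pick 1: C7 adds 5 new (mobile, ML, database, devops, security) at salary 4 (ratio 5/4).
Pick 2: C6 adds 2 new (frontend, cloud) at salary 8 (ratio 2/8).
Greedy total salary: 4 + 8 = 12.

12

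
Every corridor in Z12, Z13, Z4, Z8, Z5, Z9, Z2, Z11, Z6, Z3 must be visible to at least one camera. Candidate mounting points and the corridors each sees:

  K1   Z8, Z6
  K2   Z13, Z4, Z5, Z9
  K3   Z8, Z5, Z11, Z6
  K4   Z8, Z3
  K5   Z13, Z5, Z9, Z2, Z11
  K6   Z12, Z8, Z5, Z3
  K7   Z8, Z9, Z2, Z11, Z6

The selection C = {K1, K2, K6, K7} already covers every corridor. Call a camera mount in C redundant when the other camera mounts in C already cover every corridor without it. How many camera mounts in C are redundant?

1

Drop K1: the rest still cover every corridor — redundant.
Drop K2: Z13, Z4 uncovered — not redundant.
Drop K6: Z12, Z3 uncovered — not redundant.
Drop K7: Z2, Z11 uncovered — not redundant.
1 redundant: K1.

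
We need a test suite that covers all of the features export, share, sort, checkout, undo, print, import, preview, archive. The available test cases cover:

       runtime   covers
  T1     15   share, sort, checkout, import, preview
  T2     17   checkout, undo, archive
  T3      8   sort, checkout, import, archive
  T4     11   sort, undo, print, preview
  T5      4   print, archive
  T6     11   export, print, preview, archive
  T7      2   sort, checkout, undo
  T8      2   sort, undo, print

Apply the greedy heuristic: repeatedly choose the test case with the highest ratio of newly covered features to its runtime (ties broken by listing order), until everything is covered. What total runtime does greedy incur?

32

Pick 1: T7 adds 3 new (sort, checkout, undo) at runtime 2 (ratio 3/2).
Pick 2: T5 adds 2 new (print, archive) at runtime 4 (ratio 2/4).
Pick 3: T1 adds 3 new (share, import, preview) at runtime 15 (ratio 3/15).
Pick 4: T6 adds 1 new (export) at runtime 11 (ratio 1/11).
Greedy total runtime: 2 + 4 + 15 + 11 = 32. (The true optimum is 28, so greedy overshoots here.)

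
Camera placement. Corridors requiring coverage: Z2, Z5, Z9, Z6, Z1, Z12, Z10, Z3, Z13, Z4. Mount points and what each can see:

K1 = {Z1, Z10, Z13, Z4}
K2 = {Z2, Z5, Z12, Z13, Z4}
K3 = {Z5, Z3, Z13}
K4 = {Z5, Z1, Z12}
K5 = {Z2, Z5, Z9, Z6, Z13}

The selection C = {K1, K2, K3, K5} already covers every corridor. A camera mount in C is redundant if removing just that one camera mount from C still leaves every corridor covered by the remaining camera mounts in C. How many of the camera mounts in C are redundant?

0

Drop K1: Z1, Z10 uncovered — not redundant.
Drop K2: Z12 uncovered — not redundant.
Drop K3: Z3 uncovered — not redundant.
Drop K5: Z9, Z6 uncovered — not redundant.
None of the camera mounts in C is redundant.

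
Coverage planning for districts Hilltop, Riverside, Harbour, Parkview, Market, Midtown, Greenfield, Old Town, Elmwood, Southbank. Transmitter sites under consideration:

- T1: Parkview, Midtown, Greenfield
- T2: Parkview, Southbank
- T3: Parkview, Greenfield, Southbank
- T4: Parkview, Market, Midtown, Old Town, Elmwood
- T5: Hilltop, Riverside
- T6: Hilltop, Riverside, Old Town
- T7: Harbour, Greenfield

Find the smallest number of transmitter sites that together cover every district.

4

T2, T4, T5, T7 together cover {Hilltop, Riverside, Harbour, Parkview, Market, Midtown, Greenfield, Old Town, Elmwood, Southbank} — every district.
No 3 of the 7 transmitter sites cover everything (all 35 triples fall short), so 4 is minimum.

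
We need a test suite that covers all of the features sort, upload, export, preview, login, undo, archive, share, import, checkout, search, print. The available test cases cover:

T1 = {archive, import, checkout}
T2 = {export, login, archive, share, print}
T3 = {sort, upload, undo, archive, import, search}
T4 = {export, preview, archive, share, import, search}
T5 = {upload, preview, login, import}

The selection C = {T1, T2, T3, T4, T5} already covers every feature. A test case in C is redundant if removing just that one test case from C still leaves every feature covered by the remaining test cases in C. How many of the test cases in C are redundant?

Drop T1: checkout uncovered — not redundant.
Drop T2: print uncovered — not redundant.
Drop T3: sort, undo uncovered — not redundant.
Drop T4: the rest still cover every feature — redundant.
Drop T5: the rest still cover every feature — redundant.
2 redundant: T4, T5.

2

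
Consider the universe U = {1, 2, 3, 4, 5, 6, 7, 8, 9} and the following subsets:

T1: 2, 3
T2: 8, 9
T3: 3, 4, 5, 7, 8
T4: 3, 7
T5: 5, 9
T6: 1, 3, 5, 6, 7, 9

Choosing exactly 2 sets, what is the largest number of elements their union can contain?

Choosing T3, T6 covers {1, 3, 4, 5, 6, 7, 8, 9} — 8 elements.
No choice of 2 sets does better; here 2 is left uncovered.

8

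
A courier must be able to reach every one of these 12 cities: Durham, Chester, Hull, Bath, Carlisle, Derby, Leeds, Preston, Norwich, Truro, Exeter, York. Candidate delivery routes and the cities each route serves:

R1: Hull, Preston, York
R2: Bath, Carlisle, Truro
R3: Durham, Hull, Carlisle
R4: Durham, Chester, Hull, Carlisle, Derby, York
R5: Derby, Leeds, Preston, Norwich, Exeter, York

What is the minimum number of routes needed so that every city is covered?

R2, R4, R5 together cover {Durham, Chester, Hull, Bath, Carlisle, Derby, Leeds, Preston, Norwich, Truro, Exeter, York} — every city.
No 2 of the 5 routes cover everything (all 10 pairs fall short), so 3 is minimum.

3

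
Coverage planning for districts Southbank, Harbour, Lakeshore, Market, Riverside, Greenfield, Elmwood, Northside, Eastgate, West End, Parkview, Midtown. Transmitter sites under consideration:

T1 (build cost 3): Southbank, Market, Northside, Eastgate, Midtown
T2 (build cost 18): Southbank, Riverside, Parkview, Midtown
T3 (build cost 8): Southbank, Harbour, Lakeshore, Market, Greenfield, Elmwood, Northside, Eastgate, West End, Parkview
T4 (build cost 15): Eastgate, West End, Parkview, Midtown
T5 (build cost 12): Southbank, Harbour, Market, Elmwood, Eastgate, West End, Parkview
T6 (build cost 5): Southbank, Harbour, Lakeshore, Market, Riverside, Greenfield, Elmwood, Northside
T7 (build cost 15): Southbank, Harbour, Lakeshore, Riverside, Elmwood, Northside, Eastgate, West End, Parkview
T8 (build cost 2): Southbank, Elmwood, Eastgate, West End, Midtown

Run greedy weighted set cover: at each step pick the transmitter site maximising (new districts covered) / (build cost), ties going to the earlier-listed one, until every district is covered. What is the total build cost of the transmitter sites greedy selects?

Pick 1: T8 adds 5 new (Southbank, Elmwood, Eastgate, West End, Midtown) at build cost 2 (ratio 5/2).
Pick 2: T6 adds 6 new (Harbour, Lakeshore, Market, Riverside, Greenfield, Northside) at build cost 5 (ratio 6/5).
Pick 3: T3 adds 1 new (Parkview) at build cost 8 (ratio 1/8).
Greedy total build cost: 2 + 5 + 8 = 15.

15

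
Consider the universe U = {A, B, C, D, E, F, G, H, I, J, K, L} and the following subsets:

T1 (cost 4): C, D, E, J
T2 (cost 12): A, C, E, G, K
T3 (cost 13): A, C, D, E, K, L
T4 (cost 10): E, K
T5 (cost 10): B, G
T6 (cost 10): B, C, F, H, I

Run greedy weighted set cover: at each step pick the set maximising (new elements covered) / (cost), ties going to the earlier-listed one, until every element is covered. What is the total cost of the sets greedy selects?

39

Pick 1: T1 adds 4 new (C, D, E, J) at cost 4 (ratio 4/4).
Pick 2: T6 adds 4 new (B, F, H, I) at cost 10 (ratio 4/10).
Pick 3: T2 adds 3 new (A, G, K) at cost 12 (ratio 3/12).
Pick 4: T3 adds 1 new (L) at cost 13 (ratio 1/13).
Greedy total cost: 4 + 10 + 12 + 13 = 39. (The true optimum is 37, so greedy overshoots here.)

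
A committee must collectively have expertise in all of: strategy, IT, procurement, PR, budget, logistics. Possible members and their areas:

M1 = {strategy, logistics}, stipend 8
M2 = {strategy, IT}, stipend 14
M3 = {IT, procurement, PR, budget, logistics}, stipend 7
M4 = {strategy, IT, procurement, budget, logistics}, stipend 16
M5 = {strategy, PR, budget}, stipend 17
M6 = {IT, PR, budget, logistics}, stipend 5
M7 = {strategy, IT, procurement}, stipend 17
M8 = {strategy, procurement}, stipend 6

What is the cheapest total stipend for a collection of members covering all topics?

11

M6, M8 cover every topic at stipend 5 + 6 = 11.
Any cover uses at least 2 members; among all covering selections none totals below 11.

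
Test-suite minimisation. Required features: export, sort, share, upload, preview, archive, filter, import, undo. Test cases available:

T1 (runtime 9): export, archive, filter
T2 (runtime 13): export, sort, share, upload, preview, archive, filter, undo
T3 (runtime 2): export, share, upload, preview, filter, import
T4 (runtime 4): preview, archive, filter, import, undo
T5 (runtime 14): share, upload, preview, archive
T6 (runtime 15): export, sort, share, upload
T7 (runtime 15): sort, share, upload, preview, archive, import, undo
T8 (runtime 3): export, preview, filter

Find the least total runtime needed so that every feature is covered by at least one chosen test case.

15

T2, T3 cover every feature at runtime 13 + 2 = 15.
Any cover uses at least 2 test cases; among all covering selections none totals below 15.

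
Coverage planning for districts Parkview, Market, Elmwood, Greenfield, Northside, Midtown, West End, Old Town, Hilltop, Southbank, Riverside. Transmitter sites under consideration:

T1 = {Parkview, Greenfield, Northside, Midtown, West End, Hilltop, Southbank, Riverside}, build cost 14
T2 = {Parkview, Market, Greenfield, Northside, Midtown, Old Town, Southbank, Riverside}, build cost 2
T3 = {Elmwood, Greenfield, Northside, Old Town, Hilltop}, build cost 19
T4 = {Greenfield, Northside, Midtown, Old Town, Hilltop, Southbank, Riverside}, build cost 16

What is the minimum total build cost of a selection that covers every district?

T1, T2, T3 cover every district at build cost 14 + 2 + 19 = 35.
Any cover uses at least 3 transmitter sites; among all covering selections none totals below 35.

35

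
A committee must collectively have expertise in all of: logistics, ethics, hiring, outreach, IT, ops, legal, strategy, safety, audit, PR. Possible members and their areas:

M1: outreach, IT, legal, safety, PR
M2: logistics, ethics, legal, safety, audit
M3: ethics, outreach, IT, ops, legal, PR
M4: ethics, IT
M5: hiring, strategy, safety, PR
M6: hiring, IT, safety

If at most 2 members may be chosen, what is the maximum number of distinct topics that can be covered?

Choosing M2, M3 covers {logistics, ethics, outreach, IT, ops, legal, safety, audit, PR} — 9 topics.
No choice of 2 members does better; here hiring, strategy are left uncovered.

9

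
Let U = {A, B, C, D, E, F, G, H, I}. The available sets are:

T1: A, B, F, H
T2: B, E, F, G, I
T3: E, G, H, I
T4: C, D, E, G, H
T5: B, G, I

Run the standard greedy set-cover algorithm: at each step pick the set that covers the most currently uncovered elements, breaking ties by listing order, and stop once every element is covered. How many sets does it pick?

Pick 1: T2 covers 5 new elements (B, E, F, G, I).
Pick 2: T4 covers 3 new elements (C, D, H).
Pick 3: T1 covers 1 new elements (A).
Greedy uses 3 sets.

3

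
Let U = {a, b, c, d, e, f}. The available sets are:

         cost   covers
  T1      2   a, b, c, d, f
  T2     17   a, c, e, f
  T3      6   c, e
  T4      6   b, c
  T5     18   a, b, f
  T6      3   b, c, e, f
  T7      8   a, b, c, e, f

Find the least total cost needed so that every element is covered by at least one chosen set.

5

T1, T6 cover every element at cost 2 + 3 = 5.
Any cover uses at least 2 sets; among all covering selections none totals below 5.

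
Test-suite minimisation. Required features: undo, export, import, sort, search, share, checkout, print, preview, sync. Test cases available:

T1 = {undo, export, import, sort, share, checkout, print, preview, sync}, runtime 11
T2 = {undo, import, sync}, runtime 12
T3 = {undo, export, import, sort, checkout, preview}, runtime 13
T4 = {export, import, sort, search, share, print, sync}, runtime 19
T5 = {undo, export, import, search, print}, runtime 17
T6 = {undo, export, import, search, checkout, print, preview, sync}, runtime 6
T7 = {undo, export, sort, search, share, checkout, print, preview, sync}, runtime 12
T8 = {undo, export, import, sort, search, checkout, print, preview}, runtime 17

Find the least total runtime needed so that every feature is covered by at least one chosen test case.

T1, T6 cover every feature at runtime 11 + 6 = 17.
Any cover uses at least 2 test cases; among all covering selections none totals below 17.

17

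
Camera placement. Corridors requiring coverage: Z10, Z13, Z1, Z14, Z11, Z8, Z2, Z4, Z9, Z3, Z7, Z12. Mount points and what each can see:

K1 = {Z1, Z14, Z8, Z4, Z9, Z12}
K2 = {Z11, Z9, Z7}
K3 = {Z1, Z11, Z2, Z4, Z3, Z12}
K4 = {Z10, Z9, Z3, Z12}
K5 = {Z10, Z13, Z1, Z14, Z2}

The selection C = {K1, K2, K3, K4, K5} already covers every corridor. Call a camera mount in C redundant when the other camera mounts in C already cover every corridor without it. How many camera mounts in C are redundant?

Drop K1: Z8 uncovered — not redundant.
Drop K2: Z7 uncovered — not redundant.
Drop K3: the rest still cover every corridor — redundant.
Drop K4: the rest still cover every corridor — redundant.
Drop K5: Z13 uncovered — not redundant.
2 redundant: K3, K4.

2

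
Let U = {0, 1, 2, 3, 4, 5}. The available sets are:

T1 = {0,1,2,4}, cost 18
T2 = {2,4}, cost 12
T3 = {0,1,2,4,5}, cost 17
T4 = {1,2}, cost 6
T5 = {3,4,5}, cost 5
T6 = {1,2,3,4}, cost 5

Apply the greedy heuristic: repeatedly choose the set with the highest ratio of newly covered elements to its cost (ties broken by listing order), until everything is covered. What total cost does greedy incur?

Pick 1: T6 adds 4 new (1, 2, 3, 4) at cost 5 (ratio 4/5).
Pick 2: T5 adds 1 new (5) at cost 5 (ratio 1/5).
Pick 3: T3 adds 1 new (0) at cost 17 (ratio 1/17).
Greedy total cost: 5 + 5 + 17 = 27. (The true optimum is 22, so greedy overshoots here.)

27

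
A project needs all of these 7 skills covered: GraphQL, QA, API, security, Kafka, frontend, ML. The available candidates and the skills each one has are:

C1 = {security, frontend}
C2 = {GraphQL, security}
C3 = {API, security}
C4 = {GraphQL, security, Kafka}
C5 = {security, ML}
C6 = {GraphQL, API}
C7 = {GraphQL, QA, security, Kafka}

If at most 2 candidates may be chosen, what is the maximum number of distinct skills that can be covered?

Choosing C1, C7 covers {GraphQL, QA, security, Kafka, frontend} — 5 skills.
No choice of 2 candidates does better; here API, ML are left uncovered.

5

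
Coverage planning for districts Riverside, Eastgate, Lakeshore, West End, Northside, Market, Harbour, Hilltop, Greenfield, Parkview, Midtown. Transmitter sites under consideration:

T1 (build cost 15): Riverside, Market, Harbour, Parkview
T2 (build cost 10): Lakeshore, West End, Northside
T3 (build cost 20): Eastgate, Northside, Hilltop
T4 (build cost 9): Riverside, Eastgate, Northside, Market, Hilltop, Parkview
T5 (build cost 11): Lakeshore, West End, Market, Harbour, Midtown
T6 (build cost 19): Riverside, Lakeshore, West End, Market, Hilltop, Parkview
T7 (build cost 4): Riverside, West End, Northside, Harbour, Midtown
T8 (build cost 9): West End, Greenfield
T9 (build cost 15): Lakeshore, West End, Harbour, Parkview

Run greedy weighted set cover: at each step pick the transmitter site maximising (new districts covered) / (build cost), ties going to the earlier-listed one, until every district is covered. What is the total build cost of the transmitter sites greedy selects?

Pick 1: T7 adds 5 new (Riverside, West End, Northside, Harbour, Midtown) at build cost 4 (ratio 5/4).
Pick 2: T4 adds 4 new (Eastgate, Market, Hilltop, Parkview) at build cost 9 (ratio 4/9).
Pick 3: T8 adds 1 new (Greenfield) at build cost 9 (ratio 1/9).
Pick 4: T2 adds 1 new (Lakeshore) at build cost 10 (ratio 1/10).
Greedy total build cost: 4 + 9 + 9 + 10 = 32. (The true optimum is 29, so greedy overshoots here.)

32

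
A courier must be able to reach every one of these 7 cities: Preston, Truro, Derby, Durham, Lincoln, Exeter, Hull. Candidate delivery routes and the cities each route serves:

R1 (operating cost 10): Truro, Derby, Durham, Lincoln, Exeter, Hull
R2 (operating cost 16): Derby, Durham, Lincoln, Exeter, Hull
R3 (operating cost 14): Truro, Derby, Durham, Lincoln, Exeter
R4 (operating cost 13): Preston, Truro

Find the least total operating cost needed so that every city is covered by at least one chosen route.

R1, R4 cover every city at operating cost 10 + 13 = 23.
Any cover uses at least 2 routes; among all covering selections none totals below 23.

23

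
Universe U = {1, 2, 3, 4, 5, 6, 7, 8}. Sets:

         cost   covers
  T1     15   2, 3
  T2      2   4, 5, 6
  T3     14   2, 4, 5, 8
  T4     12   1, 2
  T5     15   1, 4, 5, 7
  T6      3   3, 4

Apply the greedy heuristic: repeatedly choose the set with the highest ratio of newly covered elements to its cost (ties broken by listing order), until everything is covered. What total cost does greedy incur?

Pick 1: T2 adds 3 new (4, 5, 6) at cost 2 (ratio 3/2).
Pick 2: T6 adds 1 new (3) at cost 3 (ratio 1/3).
Pick 3: T4 adds 2 new (1, 2) at cost 12 (ratio 2/12).
Pick 4: T3 adds 1 new (8) at cost 14 (ratio 1/14).
Pick 5: T5 adds 1 new (7) at cost 15 (ratio 1/15).
Greedy total cost: 2 + 3 + 12 + 14 + 15 = 46. (The true optimum is 34, so greedy overshoots here.)

46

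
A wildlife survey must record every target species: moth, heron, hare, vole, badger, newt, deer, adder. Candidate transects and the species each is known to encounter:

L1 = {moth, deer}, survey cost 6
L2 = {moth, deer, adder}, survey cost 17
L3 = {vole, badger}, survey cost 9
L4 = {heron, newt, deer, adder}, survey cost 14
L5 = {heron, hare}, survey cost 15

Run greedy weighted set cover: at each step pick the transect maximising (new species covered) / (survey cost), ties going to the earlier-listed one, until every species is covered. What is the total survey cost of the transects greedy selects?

44

Pick 1: L1 adds 2 new (moth, deer) at survey cost 6 (ratio 2/6).
Pick 2: L3 adds 2 new (vole, badger) at survey cost 9 (ratio 2/9).
Pick 3: L4 adds 3 new (heron, newt, adder) at survey cost 14 (ratio 3/14).
Pick 4: L5 adds 1 new (hare) at survey cost 15 (ratio 1/15).
Greedy total survey cost: 6 + 9 + 14 + 15 = 44.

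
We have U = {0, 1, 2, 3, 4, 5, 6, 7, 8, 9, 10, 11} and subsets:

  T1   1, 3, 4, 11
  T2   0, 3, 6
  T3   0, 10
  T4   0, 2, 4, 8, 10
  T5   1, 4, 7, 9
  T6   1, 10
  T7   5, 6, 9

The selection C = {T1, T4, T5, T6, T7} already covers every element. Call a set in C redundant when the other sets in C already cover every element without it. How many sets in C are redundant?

1

Drop T1: 3, 11 uncovered — not redundant.
Drop T4: 0, 2, 8 uncovered — not redundant.
Drop T5: 7 uncovered — not redundant.
Drop T6: the rest still cover every element — redundant.
Drop T7: 5, 6 uncovered — not redundant.
1 redundant: T6.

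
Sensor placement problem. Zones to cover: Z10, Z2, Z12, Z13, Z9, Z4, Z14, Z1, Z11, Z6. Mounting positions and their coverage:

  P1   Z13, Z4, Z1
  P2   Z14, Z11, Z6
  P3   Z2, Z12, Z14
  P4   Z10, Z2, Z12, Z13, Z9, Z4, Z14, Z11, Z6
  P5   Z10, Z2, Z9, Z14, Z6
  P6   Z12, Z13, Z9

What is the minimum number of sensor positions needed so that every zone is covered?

2

P1, P4 together cover {Z10, Z2, Z12, Z13, Z9, Z4, Z14, Z1, Z11, Z6} — every zone.
No single sensor position contains all 10 zones, so 2 is optimal.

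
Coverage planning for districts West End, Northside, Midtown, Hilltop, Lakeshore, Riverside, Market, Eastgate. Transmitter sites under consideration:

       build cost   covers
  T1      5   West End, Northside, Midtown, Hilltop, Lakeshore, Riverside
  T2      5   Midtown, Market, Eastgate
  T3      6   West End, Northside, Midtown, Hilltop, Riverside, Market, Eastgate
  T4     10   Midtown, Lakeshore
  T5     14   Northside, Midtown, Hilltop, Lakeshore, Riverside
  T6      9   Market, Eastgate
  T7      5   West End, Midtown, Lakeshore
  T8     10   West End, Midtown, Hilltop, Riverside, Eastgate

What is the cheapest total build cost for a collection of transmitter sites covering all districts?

10

T1, T2 cover every district at build cost 5 + 5 = 10.
Any cover uses at least 2 transmitter sites; among all covering selections none totals below 10.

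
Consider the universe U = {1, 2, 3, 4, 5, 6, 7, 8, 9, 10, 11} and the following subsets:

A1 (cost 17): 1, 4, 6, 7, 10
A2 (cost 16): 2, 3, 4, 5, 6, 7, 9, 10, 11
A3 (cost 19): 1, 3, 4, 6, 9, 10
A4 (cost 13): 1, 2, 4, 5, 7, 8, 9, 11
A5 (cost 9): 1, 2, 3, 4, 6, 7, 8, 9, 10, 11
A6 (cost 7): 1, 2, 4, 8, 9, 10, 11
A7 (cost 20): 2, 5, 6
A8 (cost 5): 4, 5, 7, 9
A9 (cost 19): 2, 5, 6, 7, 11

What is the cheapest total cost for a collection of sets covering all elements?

14

A5, A8 cover every element at cost 9 + 5 = 14.
Any cover uses at least 2 sets; among all covering selections none totals below 14.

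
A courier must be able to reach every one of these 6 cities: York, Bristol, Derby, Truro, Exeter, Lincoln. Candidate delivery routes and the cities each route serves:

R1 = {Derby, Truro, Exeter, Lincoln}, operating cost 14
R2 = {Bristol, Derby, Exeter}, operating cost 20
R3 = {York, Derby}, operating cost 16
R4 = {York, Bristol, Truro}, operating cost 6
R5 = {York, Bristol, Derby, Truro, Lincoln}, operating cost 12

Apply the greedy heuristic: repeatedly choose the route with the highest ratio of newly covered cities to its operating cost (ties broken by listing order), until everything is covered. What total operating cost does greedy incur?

20

Pick 1: R4 adds 3 new (York, Bristol, Truro) at operating cost 6 (ratio 3/6).
Pick 2: R1 adds 3 new (Derby, Exeter, Lincoln) at operating cost 14 (ratio 3/14).
Greedy total operating cost: 6 + 14 = 20.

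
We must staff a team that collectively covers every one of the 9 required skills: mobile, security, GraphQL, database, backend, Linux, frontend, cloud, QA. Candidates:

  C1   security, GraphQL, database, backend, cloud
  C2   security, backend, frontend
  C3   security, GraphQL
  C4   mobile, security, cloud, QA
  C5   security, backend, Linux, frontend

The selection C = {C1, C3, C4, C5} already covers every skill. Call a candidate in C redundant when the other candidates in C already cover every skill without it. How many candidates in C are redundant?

Drop C1: database uncovered — not redundant.
Drop C3: the rest still cover every skill — redundant.
Drop C4: mobile, QA uncovered — not redundant.
Drop C5: Linux, frontend uncovered — not redundant.
1 redundant: C3.

1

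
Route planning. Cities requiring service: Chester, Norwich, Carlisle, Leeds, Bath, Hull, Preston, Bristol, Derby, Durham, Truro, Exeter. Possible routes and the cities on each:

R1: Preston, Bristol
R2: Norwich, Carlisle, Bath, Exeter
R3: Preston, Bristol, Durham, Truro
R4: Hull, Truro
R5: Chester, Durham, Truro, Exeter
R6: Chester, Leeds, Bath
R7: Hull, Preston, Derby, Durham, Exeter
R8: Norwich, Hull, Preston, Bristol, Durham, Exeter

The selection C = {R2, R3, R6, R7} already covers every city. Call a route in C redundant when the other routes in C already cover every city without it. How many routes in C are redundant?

Drop R2: Norwich, Carlisle uncovered — not redundant.
Drop R3: Bristol, Truro uncovered — not redundant.
Drop R6: Chester, Leeds uncovered — not redundant.
Drop R7: Hull, Derby uncovered — not redundant.
None of the routes in C is redundant.

0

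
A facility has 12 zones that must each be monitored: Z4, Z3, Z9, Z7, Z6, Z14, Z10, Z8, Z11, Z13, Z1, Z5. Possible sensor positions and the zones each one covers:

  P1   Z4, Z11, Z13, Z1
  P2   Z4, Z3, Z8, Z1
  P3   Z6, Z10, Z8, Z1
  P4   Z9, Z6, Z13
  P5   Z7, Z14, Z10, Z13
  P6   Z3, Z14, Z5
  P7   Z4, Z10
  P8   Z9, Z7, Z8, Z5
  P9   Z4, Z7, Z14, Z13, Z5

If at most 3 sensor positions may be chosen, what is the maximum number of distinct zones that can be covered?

10

Choosing P1, P3, P6 covers {Z4, Z3, Z6, Z14, Z10, Z8, Z11, Z13, Z1, Z5} — 10 zones.
No choice of 3 sensor positions does better; here Z9, Z7 are left uncovered.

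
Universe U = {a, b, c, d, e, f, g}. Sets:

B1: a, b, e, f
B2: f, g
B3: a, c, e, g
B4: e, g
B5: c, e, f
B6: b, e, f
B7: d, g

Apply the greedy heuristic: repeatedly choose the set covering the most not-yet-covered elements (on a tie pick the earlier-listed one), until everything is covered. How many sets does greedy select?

Pick 1: B1 covers 4 new elements (a, b, e, f).
Pick 2: B3 covers 2 new elements (c, g).
Pick 3: B7 covers 1 new elements (d).
Greedy uses 3 sets.

3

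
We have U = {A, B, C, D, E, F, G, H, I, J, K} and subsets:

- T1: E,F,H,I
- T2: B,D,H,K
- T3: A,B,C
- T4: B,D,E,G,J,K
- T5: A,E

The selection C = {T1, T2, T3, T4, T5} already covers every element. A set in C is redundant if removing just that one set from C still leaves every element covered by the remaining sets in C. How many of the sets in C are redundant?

2

Drop T1: F, I uncovered — not redundant.
Drop T2: the rest still cover every element — redundant.
Drop T3: C uncovered — not redundant.
Drop T4: G, J uncovered — not redundant.
Drop T5: the rest still cover every element — redundant.
2 redundant: T2, T5.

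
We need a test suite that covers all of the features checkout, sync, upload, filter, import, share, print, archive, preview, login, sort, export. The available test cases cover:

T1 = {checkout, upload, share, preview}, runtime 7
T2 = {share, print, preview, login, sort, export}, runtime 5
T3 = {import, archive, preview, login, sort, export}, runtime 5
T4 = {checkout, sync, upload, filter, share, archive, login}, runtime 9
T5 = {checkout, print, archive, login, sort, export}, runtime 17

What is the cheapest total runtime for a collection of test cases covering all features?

T2, T3, T4 cover every feature at runtime 5 + 5 + 9 = 19.
Any cover uses at least 3 test cases; among all covering selections none totals below 19.

19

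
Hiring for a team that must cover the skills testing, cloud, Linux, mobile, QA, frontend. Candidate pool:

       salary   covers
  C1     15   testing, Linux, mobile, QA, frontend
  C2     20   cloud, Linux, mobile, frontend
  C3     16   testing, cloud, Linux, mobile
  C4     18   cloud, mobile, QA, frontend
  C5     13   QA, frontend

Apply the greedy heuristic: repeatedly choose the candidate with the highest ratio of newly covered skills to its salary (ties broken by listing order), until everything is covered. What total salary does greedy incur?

31

Pick 1: C1 adds 5 new (testing, Linux, mobile, QA, frontend) at salary 15 (ratio 5/15).
Pick 2: C3 adds 1 new (cloud) at salary 16 (ratio 1/16).
Greedy total salary: 15 + 16 = 31. (The true optimum is 29, so greedy overshoots here.)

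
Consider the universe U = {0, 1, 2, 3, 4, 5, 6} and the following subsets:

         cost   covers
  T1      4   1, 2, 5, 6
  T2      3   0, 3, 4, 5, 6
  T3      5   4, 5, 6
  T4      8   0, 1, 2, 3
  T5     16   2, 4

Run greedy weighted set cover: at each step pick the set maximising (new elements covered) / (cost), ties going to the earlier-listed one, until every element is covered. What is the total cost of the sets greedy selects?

Pick 1: T2 adds 5 new (0, 3, 4, 5, 6) at cost 3 (ratio 5/3).
Pick 2: T1 adds 2 new (1, 2) at cost 4 (ratio 2/4).
Greedy total cost: 3 + 4 = 7.

7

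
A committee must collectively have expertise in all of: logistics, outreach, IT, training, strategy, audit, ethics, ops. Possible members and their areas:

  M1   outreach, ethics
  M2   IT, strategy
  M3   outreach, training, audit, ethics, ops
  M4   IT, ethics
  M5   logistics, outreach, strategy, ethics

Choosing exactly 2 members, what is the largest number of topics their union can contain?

Choosing M2, M3 covers {outreach, IT, training, strategy, audit, ethics, ops} — 7 topics.
No choice of 2 members does better; here logistics is left uncovered.

7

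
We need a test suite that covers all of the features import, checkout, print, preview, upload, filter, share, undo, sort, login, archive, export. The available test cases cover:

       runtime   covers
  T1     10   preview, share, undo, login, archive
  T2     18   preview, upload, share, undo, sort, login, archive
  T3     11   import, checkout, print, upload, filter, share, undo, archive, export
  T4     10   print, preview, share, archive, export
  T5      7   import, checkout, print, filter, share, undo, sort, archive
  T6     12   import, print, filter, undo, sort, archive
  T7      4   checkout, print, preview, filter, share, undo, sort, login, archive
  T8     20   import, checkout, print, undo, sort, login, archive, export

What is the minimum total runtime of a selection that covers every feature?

15

T3, T7 cover every feature at runtime 11 + 4 = 15.
Any cover uses at least 2 test cases; among all covering selections none totals below 15.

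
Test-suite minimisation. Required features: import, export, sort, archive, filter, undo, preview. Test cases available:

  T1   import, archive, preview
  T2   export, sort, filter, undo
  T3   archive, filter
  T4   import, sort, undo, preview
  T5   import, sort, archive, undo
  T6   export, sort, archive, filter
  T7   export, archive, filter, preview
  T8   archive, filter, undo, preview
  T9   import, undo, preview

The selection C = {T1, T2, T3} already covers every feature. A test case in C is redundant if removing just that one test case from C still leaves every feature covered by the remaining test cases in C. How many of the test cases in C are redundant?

1

Drop T1: import, preview uncovered — not redundant.
Drop T2: export, sort, undo uncovered — not redundant.
Drop T3: the rest still cover every feature — redundant.
1 redundant: T3.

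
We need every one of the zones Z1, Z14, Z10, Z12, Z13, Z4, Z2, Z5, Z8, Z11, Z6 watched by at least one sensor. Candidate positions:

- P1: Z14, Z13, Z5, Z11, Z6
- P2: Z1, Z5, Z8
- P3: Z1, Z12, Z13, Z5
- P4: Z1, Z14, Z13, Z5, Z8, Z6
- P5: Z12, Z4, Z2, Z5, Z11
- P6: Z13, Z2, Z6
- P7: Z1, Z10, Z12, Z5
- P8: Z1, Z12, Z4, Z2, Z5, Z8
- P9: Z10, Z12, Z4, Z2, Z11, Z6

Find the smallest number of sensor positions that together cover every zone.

P4, P9 together cover {Z1, Z14, Z10, Z12, Z13, Z4, Z2, Z5, Z8, Z11, Z6} — every zone.
No single sensor position contains all 11 zones, so 2 is optimal.

2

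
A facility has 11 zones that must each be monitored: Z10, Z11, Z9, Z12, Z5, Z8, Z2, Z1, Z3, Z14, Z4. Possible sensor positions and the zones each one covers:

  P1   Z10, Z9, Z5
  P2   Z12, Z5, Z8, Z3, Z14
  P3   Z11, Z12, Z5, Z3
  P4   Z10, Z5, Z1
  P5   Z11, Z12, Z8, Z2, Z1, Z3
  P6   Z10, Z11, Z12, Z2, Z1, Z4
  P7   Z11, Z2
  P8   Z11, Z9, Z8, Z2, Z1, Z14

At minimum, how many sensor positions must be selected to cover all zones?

P1, P2, P6 together cover {Z10, Z11, Z9, Z12, Z5, Z8, Z2, Z1, Z3, Z14, Z4} — every zone.
No 2 of the 8 sensor positions cover everything (all 28 pairs fall short), so 3 is minimum.
Greedy (largest uncovered first) would take P5, P1, P2, P6 — 4 sensor positions — but 3 suffice.

3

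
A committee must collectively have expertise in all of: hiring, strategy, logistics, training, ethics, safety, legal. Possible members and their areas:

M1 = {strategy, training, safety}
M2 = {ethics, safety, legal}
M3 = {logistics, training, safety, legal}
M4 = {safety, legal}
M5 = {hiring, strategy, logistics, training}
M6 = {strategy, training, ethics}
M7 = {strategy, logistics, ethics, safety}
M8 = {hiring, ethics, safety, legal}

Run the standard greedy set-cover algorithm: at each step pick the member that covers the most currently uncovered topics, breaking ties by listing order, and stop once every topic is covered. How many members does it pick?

Pick 1: M3 covers 4 new topics (logistics, training, safety, legal).
Pick 2: M5 covers 2 new topics (hiring, strategy).
Pick 3: M2 covers 1 new topics (ethics).
Greedy uses 3 members. (The true minimum is 2.)

3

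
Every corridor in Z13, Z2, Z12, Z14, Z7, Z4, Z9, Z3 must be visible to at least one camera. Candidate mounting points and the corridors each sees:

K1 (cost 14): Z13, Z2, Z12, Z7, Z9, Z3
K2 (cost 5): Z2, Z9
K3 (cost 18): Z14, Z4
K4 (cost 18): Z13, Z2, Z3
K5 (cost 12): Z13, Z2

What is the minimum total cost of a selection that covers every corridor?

32

K1, K3 cover every corridor at cost 14 + 18 = 32.
Any cover uses at least 2 camera mounts; among all covering selections none totals below 32.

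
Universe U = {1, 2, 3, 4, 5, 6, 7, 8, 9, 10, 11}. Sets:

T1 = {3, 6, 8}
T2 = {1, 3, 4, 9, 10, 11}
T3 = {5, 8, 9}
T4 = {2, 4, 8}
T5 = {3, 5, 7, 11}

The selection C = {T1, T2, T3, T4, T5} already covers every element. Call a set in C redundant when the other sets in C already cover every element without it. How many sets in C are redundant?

Drop T1: 6 uncovered — not redundant.
Drop T2: 1, 10 uncovered — not redundant.
Drop T3: the rest still cover every element — redundant.
Drop T4: 2 uncovered — not redundant.
Drop T5: 7 uncovered — not redundant.
1 redundant: T3.

1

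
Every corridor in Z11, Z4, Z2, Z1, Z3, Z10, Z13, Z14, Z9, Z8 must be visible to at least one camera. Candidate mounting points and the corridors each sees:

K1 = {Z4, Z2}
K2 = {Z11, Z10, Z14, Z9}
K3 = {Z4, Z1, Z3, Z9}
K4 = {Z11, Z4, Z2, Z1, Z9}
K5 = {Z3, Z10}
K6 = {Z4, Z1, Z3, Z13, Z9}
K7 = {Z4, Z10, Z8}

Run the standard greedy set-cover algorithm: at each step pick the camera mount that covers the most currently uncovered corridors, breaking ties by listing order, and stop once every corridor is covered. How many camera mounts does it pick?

Pick 1: K4 covers 5 new corridors (Z11, Z4, Z2, Z1, Z9).
Pick 2: K2 covers 2 new corridors (Z10, Z14).
Pick 3: K6 covers 2 new corridors (Z3, Z13).
Pick 4: K7 covers 1 new corridors (Z8).
Greedy uses 4 camera mounts.

4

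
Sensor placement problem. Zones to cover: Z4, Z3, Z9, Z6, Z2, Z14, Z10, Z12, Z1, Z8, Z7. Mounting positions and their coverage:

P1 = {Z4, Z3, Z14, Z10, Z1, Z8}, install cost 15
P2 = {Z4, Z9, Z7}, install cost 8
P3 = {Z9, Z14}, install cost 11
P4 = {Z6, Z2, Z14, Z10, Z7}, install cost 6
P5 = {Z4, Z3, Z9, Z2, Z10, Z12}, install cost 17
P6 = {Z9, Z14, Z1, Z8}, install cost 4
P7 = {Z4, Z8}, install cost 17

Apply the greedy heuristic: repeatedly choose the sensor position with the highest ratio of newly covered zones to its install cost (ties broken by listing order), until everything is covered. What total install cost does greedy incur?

Pick 1: P6 adds 4 new (Z9, Z14, Z1, Z8) at install cost 4 (ratio 4/4).
Pick 2: P4 adds 4 new (Z6, Z2, Z10, Z7) at install cost 6 (ratio 4/6).
Pick 3: P5 adds 3 new (Z4, Z3, Z12) at install cost 17 (ratio 3/17).
Greedy total install cost: 4 + 6 + 17 = 27.

27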